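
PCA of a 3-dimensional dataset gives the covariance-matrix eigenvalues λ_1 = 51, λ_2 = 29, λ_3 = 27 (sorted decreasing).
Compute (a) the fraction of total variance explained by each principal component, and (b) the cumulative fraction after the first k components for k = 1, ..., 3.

Step 1 — total variance = trace(Sigma) = Σ λ_i = 51 + 29 + 27 = 107.

Step 2 — fraction explained by component i = λ_i / Σ λ:
  PC1: 51/107 = 0.4766
  PC2: 29/107 = 0.271
  PC3: 27/107 = 0.2523

Step 3 — cumulative fraction after k components = (λ_1 + ... + λ_k) / Σ λ:
  k = 1: 51/107 = 0.4766
  k = 2: (51 + 29)/107 = 80/107 = 0.7477
  k = 3: (51 + 29 + 27)/107 = 107/107 = 1

Summary (fraction, with percent):

explained: PC1 0.4766 (47.66%), PC2 0.271 (27.1%), PC3 0.2523 (25.23%);  cumulative: 0.4766, 0.7477, 1


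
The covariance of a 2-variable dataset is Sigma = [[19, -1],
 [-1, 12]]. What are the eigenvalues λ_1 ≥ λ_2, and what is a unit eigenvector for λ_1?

Step 1 — characteristic polynomial of 2×2 Sigma:
  det(Sigma - λI) = λ² - trace · λ + det = 0.
  trace = 19 + 12 = 31, det = 19·12 - (-1)² = 227.
Step 2 — discriminant:
  Δ = trace² - 4·det = 961 - 908 = 53.
Step 3 — eigenvalues:
  λ = (trace ± √Δ)/2 = (31 ± 7.2801)/2,
  λ_1 = 19.1401,  λ_2 = 11.8599.

Step 4 — unit eigenvector for λ_1: solve (Sigma - λ_1 I)v = 0. First row:
  (19 - 19.1401)·v_x + (-1)·v_y = 0, i.e. (-0.1401)·v_x + (-1)·v_y = 0,
  so v ∝ (b, λ_1 - a) = (-1, 0.1401); multiply by -1 so the first entry is positive: u = (1, -0.1401).
  ||u|| = √((1)² + (-0.1401)²) = √(1.0196) ≈ 1.0098,
  v_1 = u/||u|| ≈ (0.9903, -0.1387) (||v_1|| = 1).

λ_1 = 19.1401,  λ_2 = 11.8599;  v_1 ≈ (0.9903, -0.1387)


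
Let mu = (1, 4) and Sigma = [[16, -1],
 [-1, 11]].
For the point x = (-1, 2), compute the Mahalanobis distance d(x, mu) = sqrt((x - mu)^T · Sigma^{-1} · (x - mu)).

Step 1 — centre the observation: (x - mu) = (-2, -2).

Step 2 — invert Sigma. det(Sigma) = 16·11 - (-1)² = 175.
  Sigma^{-1} = (1/det) · [[d, -b], [-b, a]] = [[0.0629, 0.0057],
 [0.0057, 0.0914]].

Step 3 — form the quadratic (x - mu)^T · Sigma^{-1} · (x - mu):
  Sigma^{-1} · (x - mu) = (-0.1371, -0.1943).
  (x - mu)^T · [Sigma^{-1} · (x - mu)] = (-2)·(-0.1371) + (-2)·(-0.1943) = 0.6629.

Step 4 — take square root: d = √(0.6629) ≈ 0.8142.

d(x, mu) = √(0.6629) ≈ 0.8142


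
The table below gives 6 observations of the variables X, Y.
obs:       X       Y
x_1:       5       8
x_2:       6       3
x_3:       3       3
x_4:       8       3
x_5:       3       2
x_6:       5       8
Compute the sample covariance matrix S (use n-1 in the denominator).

Step 1 — column means:
  mean(X) = (5 + 6 + 3 + 8 + 3 + 5) / 6 = 30/6 = 5
  mean(Y) = (8 + 3 + 3 + 3 + 2 + 8) / 6 = 27/6 = 4.5

Step 2 — sample covariance S[i,j] = (1/(n-1)) · Σ_k (x_{k,i} - mean_i) · (x_{k,j} - mean_j), with n-1 = 5.
  S[X,X] = ((0)·(0) + (1)·(1) + (-2)·(-2) + (3)·(3) + (-2)·(-2) + (0)·(0)) / 5 = 18/5 = 3.6
  S[X,Y] = ((0)·(3.5) + (1)·(-1.5) + (-2)·(-1.5) + (3)·(-1.5) + (-2)·(-2.5) + (0)·(3.5)) / 5 = 2/5 = 0.4
  S[Y,Y] = ((3.5)·(3.5) + (-1.5)·(-1.5) + (-1.5)·(-1.5) + (-1.5)·(-1.5) + (-2.5)·(-2.5) + (3.5)·(3.5)) / 5 = 37.5/5 = 7.5

S is symmetric (S[j,i] = S[i,j]). Assembling:

S = [[3.6, 0.4],
 [0.4, 7.5]]


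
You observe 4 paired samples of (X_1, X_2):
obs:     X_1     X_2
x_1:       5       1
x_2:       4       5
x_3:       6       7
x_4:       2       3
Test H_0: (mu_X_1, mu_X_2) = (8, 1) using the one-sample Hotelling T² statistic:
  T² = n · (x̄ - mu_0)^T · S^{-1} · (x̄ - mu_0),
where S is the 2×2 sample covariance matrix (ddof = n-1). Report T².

Step 1 — sample mean vector:
  mean(X_1) = (5 + 4 + 6 + 2) / 4 = 17/4 = 4.25
  mean(X_2) = (1 + 5 + 7 + 3) / 4 = 16/4 = 4
  x̄ = (4.25, 4),  deviation x̄ - mu_0 = (4.25, 4) - (8, 1) = (-3.75, 3).

Step 2 — sample covariance matrix, S[i,j] = (1/(n-1)) · Σ_k (x_{k,i} - mean_i) · (x_{k,j} - mean_j), divisor n-1 = 3:
  S[X_1,X_1] = ((0.75)·(0.75) + (-0.25)·(-0.25) + (1.75)·(1.75) + (-2.25)·(-2.25)) / 3 = 8.75/3 = 2.9167
  S[X_1,X_2] = ((0.75)·(-3) + (-0.25)·(1) + (1.75)·(3) + (-2.25)·(-1)) / 3 = 5/3 = 1.6667
  S[X_2,X_2] = ((-3)·(-3) + (1)·(1) + (3)·(3) + (-1)·(-1)) / 3 = 20/3 = 6.6667
  S = [[2.9167, 1.6667],
 [1.6667, 6.6667]].

Step 3 — invert S. det(S) = 2.9167·6.6667 - (1.6667)² = 16.6667.
  S^{-1} = (1/det) · [[d, -b], [-b, a]] = [[0.4, -0.1],
 [-0.1, 0.175]].

Step 4 — quadratic form (x̄ - mu_0)^T · S^{-1} · (x̄ - mu_0):
  S^{-1} · (x̄ - mu_0) = (-1.8, 0.9),
  (x̄ - mu_0)^T · [...] = (-3.75)·(-1.8) + (3)·(0.9) = 9.45.

Step 5 — scale by n: T² = 4 · 9.45 = 37.8.

T² ≈ 37.8


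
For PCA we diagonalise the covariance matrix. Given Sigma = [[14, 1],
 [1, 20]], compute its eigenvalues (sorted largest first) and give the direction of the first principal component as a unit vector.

Step 1 — characteristic polynomial of 2×2 Sigma:
  det(Sigma - λI) = λ² - trace · λ + det = 0.
  trace = 14 + 20 = 34, det = 14·20 - (1)² = 279.
Step 2 — discriminant:
  Δ = trace² - 4·det = 1156 - 1116 = 40.
Step 3 — eigenvalues:
  λ = (trace ± √Δ)/2 = (34 ± 6.3246)/2,
  λ_1 = 20.1623,  λ_2 = 13.8377.

Step 4 — unit eigenvector for λ_1: solve (Sigma - λ_1 I)v = 0. First row:
  (14 - 20.1623)·v_x + (1)·v_y = 0, i.e. (-6.1623)·v_x + (1)·v_y = 0,
  so v ∝ (b, λ_1 - a) = (1, 6.1623) = u.
  ||u|| = √((1)² + (6.1623)²) = √(38.9737) ≈ 6.2429,
  v_1 = u/||u|| ≈ (0.1602, 0.9871) (||v_1|| = 1).

λ_1 = 20.1623,  λ_2 = 13.8377;  v_1 ≈ (0.1602, 0.9871)


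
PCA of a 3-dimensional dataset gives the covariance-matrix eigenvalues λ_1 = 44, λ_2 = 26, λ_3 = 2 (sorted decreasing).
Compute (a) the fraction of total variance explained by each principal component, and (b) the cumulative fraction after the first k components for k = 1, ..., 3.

Step 1 — total variance = trace(Sigma) = Σ λ_i = 44 + 26 + 2 = 72.

Step 2 — fraction explained by component i = λ_i / Σ λ:
  PC1: 44/72 = 0.6111
  PC2: 26/72 = 0.3611
  PC3: 2/72 = 0.0278

Step 3 — cumulative fraction after k components = (λ_1 + ... + λ_k) / Σ λ:
  k = 1: 44/72 = 0.6111
  k = 2: (44 + 26)/72 = 70/72 = 0.9722
  k = 3: (44 + 26 + 2)/72 = 72/72 = 1

Summary (fraction, with percent):

explained: PC1 0.6111 (61.11%), PC2 0.3611 (36.11%), PC3 0.0278 (2.78%);  cumulative: 0.6111, 0.9722, 1


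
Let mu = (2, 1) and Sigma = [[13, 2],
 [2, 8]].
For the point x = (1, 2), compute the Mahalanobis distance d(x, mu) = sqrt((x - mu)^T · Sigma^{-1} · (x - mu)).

Step 1 — centre the observation: (x - mu) = (-1, 1).

Step 2 — invert Sigma. det(Sigma) = 13·8 - (2)² = 100.
  Sigma^{-1} = (1/det) · [[d, -b], [-b, a]] = [[0.08, -0.02],
 [-0.02, 0.13]].

Step 3 — form the quadratic (x - mu)^T · Sigma^{-1} · (x - mu):
  Sigma^{-1} · (x - mu) = (-0.1, 0.15).
  (x - mu)^T · [Sigma^{-1} · (x - mu)] = (-1)·(-0.1) + (1)·(0.15) = 0.25.

Step 4 — take square root: d = √(0.25) ≈ 0.5.

d(x, mu) = √(0.25) ≈ 0.5


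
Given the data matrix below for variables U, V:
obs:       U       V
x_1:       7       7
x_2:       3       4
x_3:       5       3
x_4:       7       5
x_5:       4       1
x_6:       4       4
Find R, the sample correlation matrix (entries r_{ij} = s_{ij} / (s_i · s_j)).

Step 1 — column means:
  mean(U) = (7 + 3 + 5 + 7 + 4 + 4) / 6 = 30/6 = 5
  mean(V) = (7 + 4 + 3 + 5 + 1 + 4) / 6 = 24/6 = 4

Step 2 — sample variances and covariances s[i,j] = (1/(n-1)) · Σ_k (x_{k,i} - mean_i) · (x_{k,j} - mean_j), with n-1 = 5:
  s[U,U] = ((2)·(2) + (-2)·(-2) + (0)·(0) + (2)·(2) + (-1)·(-1) + (-1)·(-1)) / 5 = 14/5 = 2.8
  s[U,V] = ((2)·(3) + (-2)·(0) + (0)·(-1) + (2)·(1) + (-1)·(-3) + (-1)·(0)) / 5 = 11/5 = 2.2
  s[V,V] = ((3)·(3) + (0)·(0) + (-1)·(-1) + (1)·(1) + (-3)·(-3) + (0)·(0)) / 5 = 20/5 = 4
  Sample standard deviations s_i = √(s[i,i]):
  s(U) = √(2.8) = 1.6733
  s(V) = √(4) = 2

Step 3 — r_{ij} = s_{ij} / (s_i · s_j):
  r[U,U] = 1 (diagonal).
  r[U,V] = 2.2 / (1.6733 · 2) = 2.2 / 3.3466 = 0.6574
  r[V,V] = 1 (diagonal).

R is symmetric with unit diagonal. Assembling:

R = [[1, 0.6574],
 [0.6574, 1]]


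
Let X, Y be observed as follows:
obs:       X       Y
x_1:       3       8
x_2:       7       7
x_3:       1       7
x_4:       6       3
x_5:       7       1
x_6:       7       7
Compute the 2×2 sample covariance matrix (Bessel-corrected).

Step 1 — column means:
  mean(X) = (3 + 7 + 1 + 6 + 7 + 7) / 6 = 31/6 = 5.1667
  mean(Y) = (8 + 7 + 7 + 3 + 1 + 7) / 6 = 33/6 = 5.5

Step 2 — sample covariance S[i,j] = (1/(n-1)) · Σ_k (x_{k,i} - mean_i) · (x_{k,j} - mean_j), with n-1 = 5.
  S[X,X] = ((-2.1667)·(-2.1667) + (1.8333)·(1.8333) + (-4.1667)·(-4.1667) + (0.8333)·(0.8333) + (1.8333)·(1.8333) + (1.8333)·(1.8333)) / 5 = 32.8333/5 = 6.5667
  S[X,Y] = ((-2.1667)·(2.5) + (1.8333)·(1.5) + (-4.1667)·(1.5) + (0.8333)·(-2.5) + (1.8333)·(-4.5) + (1.8333)·(1.5)) / 5 = -16.5/5 = -3.3
  S[Y,Y] = ((2.5)·(2.5) + (1.5)·(1.5) + (1.5)·(1.5) + (-2.5)·(-2.5) + (-4.5)·(-4.5) + (1.5)·(1.5)) / 5 = 39.5/5 = 7.9

S is symmetric (S[j,i] = S[i,j]). Assembling:

S = [[6.5667, -3.3],
 [-3.3, 7.9]]


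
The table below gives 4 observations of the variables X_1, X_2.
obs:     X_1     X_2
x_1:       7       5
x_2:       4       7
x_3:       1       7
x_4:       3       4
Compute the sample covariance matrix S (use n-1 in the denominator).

Step 1 — column means:
  mean(X_1) = (7 + 4 + 1 + 3) / 4 = 15/4 = 3.75
  mean(X_2) = (5 + 7 + 7 + 4) / 4 = 23/4 = 5.75

Step 2 — sample covariance S[i,j] = (1/(n-1)) · Σ_k (x_{k,i} - mean_i) · (x_{k,j} - mean_j), with n-1 = 3.
  S[X_1,X_1] = ((3.25)·(3.25) + (0.25)·(0.25) + (-2.75)·(-2.75) + (-0.75)·(-0.75)) / 3 = 18.75/3 = 6.25
  S[X_1,X_2] = ((3.25)·(-0.75) + (0.25)·(1.25) + (-2.75)·(1.25) + (-0.75)·(-1.75)) / 3 = -4.25/3 = -1.4167
  S[X_2,X_2] = ((-0.75)·(-0.75) + (1.25)·(1.25) + (1.25)·(1.25) + (-1.75)·(-1.75)) / 3 = 6.75/3 = 2.25

S is symmetric (S[j,i] = S[i,j]). Assembling:

S = [[6.25, -1.4167],
 [-1.4167, 2.25]]


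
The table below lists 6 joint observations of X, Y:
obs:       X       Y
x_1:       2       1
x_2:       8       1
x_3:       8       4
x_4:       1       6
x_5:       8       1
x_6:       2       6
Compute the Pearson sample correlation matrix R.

Step 1 — column means:
  mean(X) = (2 + 8 + 8 + 1 + 8 + 2) / 6 = 29/6 = 4.8333
  mean(Y) = (1 + 1 + 4 + 6 + 1 + 6) / 6 = 19/6 = 3.1667

Step 2 — sample variances and covariances s[i,j] = (1/(n-1)) · Σ_k (x_{k,i} - mean_i) · (x_{k,j} - mean_j), with n-1 = 5:
  s[X,X] = ((-2.8333)·(-2.8333) + (3.1667)·(3.1667) + (3.1667)·(3.1667) + (-3.8333)·(-3.8333) + (3.1667)·(3.1667) + (-2.8333)·(-2.8333)) / 5 = 60.8333/5 = 12.1667
  s[X,Y] = ((-2.8333)·(-2.1667) + (3.1667)·(-2.1667) + (3.1667)·(0.8333) + (-3.8333)·(2.8333) + (3.1667)·(-2.1667) + (-2.8333)·(2.8333)) / 5 = -23.8333/5 = -4.7667
  s[Y,Y] = ((-2.1667)·(-2.1667) + (-2.1667)·(-2.1667) + (0.8333)·(0.8333) + (2.8333)·(2.8333) + (-2.1667)·(-2.1667) + (2.8333)·(2.8333)) / 5 = 30.8333/5 = 6.1667
  Sample standard deviations s_i = √(s[i,i]):
  s(X) = √(12.1667) = 3.4881
  s(Y) = √(6.1667) = 2.4833

Step 3 — r_{ij} = s_{ij} / (s_i · s_j):
  r[X,X] = 1 (diagonal).
  r[X,Y] = -4.7667 / (3.4881 · 2.4833) = -4.7667 / 8.6619 = -0.5503
  r[Y,Y] = 1 (diagonal).

R is symmetric with unit diagonal. Assembling:

R = [[1, -0.5503],
 [-0.5503, 1]]


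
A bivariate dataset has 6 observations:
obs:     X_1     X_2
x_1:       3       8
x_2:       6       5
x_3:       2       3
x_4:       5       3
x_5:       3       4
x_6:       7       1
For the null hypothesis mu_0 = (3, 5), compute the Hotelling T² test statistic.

Step 1 — sample mean vector:
  mean(X_1) = (3 + 6 + 2 + 5 + 3 + 7) / 6 = 26/6 = 4.3333
  mean(X_2) = (8 + 5 + 3 + 3 + 4 + 1) / 6 = 24/6 = 4
  x̄ = (4.3333, 4),  deviation x̄ - mu_0 = (4.3333, 4) - (3, 5) = (1.3333, -1).

Step 2 — sample covariance matrix, S[i,j] = (1/(n-1)) · Σ_k (x_{k,i} - mean_i) · (x_{k,j} - mean_j), divisor n-1 = 5:
  S[X_1,X_1] = ((-1.3333)·(-1.3333) + (1.6667)·(1.6667) + (-2.3333)·(-2.3333) + (0.6667)·(0.6667) + (-1.3333)·(-1.3333) + (2.6667)·(2.6667)) / 5 = 19.3333/5 = 3.8667
  S[X_1,X_2] = ((-1.3333)·(4) + (1.6667)·(1) + (-2.3333)·(-1) + (0.6667)·(-1) + (-1.3333)·(0) + (2.6667)·(-3)) / 5 = -10/5 = -2
  S[X_2,X_2] = ((4)·(4) + (1)·(1) + (-1)·(-1) + (-1)·(-1) + (0)·(0) + (-3)·(-3)) / 5 = 28/5 = 5.6
  S = [[3.8667, -2],
 [-2, 5.6]].

Step 3 — invert S. det(S) = 3.8667·5.6 - (-2)² = 17.6533.
  S^{-1} = (1/det) · [[d, -b], [-b, a]] = [[0.3172, 0.1133],
 [0.1133, 0.219]].

Step 4 — quadratic form (x̄ - mu_0)^T · S^{-1} · (x̄ - mu_0):
  S^{-1} · (x̄ - mu_0) = (0.3097, -0.068),
  (x̄ - mu_0)^T · [...] = (1.3333)·(0.3097) + (-1)·(-0.068) = 0.4809.

Step 5 — scale by n: T² = 6 · 0.4809 = 2.8852.

T² ≈ 2.8852


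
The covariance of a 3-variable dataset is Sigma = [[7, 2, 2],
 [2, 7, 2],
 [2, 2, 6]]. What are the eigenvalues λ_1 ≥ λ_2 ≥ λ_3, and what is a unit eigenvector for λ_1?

Step 1 — characteristic polynomial p(λ) = det(λI - Sigma) = λ³ - tr·λ² + c_1·λ - det, where tr = trace, c_1 = sum of the principal 2×2 minors, det = det(Sigma):
  tr = 7 + 7 + 6 = 20,
  c_1 = (7·7 - (2)²) + (7·6 - (2)²) + (7·6 - (2)²) = 45 + 38 + 38 = 121,
  det = 7·(7·6 - (2)²) - (2)·((2)·6 - (2)·(2)) + (2)·((2)·(2) - 7·(2)) = 7·(38) - (2)·(8) + (2)·(-10) = 230.
  So p(λ) = λ³ - 20λ² + 121λ - 230.
Step 2 — look for an integer root (rational root theorem: any rational root is an integer divisor of 230). Testing λ = 5:
  p(5) = 125 - 500 + 605 - 230 = 0  ✓
  Dividing out (λ - 5): p(λ) = (λ - 5)(λ² - 15λ + 46).
Step 3 — remaining eigenvalues from the quadratic λ² - 15λ + 46 = 0:
  Δ = 15² - 4·46 = 225 - 184 = 41,  λ = (15 ± √41)/2 = (15 ± 6.4031)/2 ≈ 10.7016 or 4.2984.
  Sorted: λ_1 = 10.7016,  λ_2 = 5,  λ_3 = 4.2984  (check: sum = 20 = tr ✓).

Step 4 — unit eigenvector for λ_1 ≈ 10.7016: v spans the null space of (Sigma - λ_1 I), whose rows are
  r_1 = (-3.7016, 2, 2),  r_2 = (2, -3.7016, 2),  r_3 = (2, 2, -4.7016).
  v is orthogonal to every row, so take v ∝ r_1 × r_2 = ((2)·(2) - (2)·(-3.7016), (2)·(2) - (-3.7016)·(2), (-3.7016)·(-3.7016) - (2)·(2)) ≈ (11.4031, 11.4031, 9.7016).
  Let u = (11.4031, 11.4031, 9.7016).
  ||u|| = √((11.4031)² + (11.4031)² + (9.7016)²) = √(354.1828) ≈ 18.8197,  v_1 = u/||u|| ≈ (0.6059, 0.6059, 0.5155) (||v_1|| = 1).

λ_1 = 10.7016,  λ_2 = 5,  λ_3 = 4.2984;  v_1 ≈ (0.6059, 0.6059, 0.5155)


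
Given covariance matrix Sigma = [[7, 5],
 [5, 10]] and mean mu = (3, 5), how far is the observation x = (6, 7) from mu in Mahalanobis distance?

Step 1 — centre the observation: (x - mu) = (3, 2).

Step 2 — invert Sigma. det(Sigma) = 7·10 - (5)² = 45.
  Sigma^{-1} = (1/det) · [[d, -b], [-b, a]] = [[0.2222, -0.1111],
 [-0.1111, 0.1556]].

Step 3 — form the quadratic (x - mu)^T · Sigma^{-1} · (x - mu):
  Sigma^{-1} · (x - mu) = (0.4444, -0.0222).
  (x - mu)^T · [Sigma^{-1} · (x - mu)] = (3)·(0.4444) + (2)·(-0.0222) = 1.2889.

Step 4 — take square root: d = √(1.2889) ≈ 1.1353.

d(x, mu) = √(1.2889) ≈ 1.1353


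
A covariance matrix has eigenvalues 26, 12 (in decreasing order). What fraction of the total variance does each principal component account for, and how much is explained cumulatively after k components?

Step 1 — total variance = trace(Sigma) = Σ λ_i = 26 + 12 = 38.

Step 2 — fraction explained by component i = λ_i / Σ λ:
  PC1: 26/38 = 0.6842
  PC2: 12/38 = 0.3158

Step 3 — cumulative fraction after k components = (λ_1 + ... + λ_k) / Σ λ:
  k = 1: 26/38 = 0.6842
  k = 2: (26 + 12)/38 = 38/38 = 1

Summary (fraction, with percent):

explained: PC1 0.6842 (68.42%), PC2 0.3158 (31.58%);  cumulative: 0.6842, 1


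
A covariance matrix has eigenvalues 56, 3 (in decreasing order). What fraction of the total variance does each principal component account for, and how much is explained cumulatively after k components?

Step 1 — total variance = trace(Sigma) = Σ λ_i = 56 + 3 = 59.

Step 2 — fraction explained by component i = λ_i / Σ λ:
  PC1: 56/59 = 0.9492
  PC2: 3/59 = 0.0508

Step 3 — cumulative fraction after k components = (λ_1 + ... + λ_k) / Σ λ:
  k = 1: 56/59 = 0.9492
  k = 2: (56 + 3)/59 = 59/59 = 1

Summary (fraction, with percent):

explained: PC1 0.9492 (94.92%), PC2 0.0508 (5.08%);  cumulative: 0.9492, 1


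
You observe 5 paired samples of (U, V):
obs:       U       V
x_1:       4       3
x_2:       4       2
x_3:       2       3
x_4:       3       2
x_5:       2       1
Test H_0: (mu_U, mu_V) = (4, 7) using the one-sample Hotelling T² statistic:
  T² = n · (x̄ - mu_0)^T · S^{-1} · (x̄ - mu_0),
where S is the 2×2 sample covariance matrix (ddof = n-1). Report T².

Step 1 — sample mean vector:
  mean(U) = (4 + 4 + 2 + 3 + 2) / 5 = 15/5 = 3
  mean(V) = (3 + 2 + 3 + 2 + 1) / 5 = 11/5 = 2.2
  x̄ = (3, 2.2),  deviation x̄ - mu_0 = (3, 2.2) - (4, 7) = (-1, -4.8).

Step 2 — sample covariance matrix, S[i,j] = (1/(n-1)) · Σ_k (x_{k,i} - mean_i) · (x_{k,j} - mean_j), divisor n-1 = 4:
  S[U,U] = ((1)·(1) + (1)·(1) + (-1)·(-1) + (0)·(0) + (-1)·(-1)) / 4 = 4/4 = 1
  S[U,V] = ((1)·(0.8) + (1)·(-0.2) + (-1)·(0.8) + (0)·(-0.2) + (-1)·(-1.2)) / 4 = 1/4 = 0.25
  S[V,V] = ((0.8)·(0.8) + (-0.2)·(-0.2) + (0.8)·(0.8) + (-0.2)·(-0.2) + (-1.2)·(-1.2)) / 4 = 2.8/4 = 0.7
  S = [[1, 0.25],
 [0.25, 0.7]].

Step 3 — invert S. det(S) = 1·0.7 - (0.25)² = 0.6375.
  S^{-1} = (1/det) · [[d, -b], [-b, a]] = [[1.098, -0.3922],
 [-0.3922, 1.5686]].

Step 4 — quadratic form (x̄ - mu_0)^T · S^{-1} · (x̄ - mu_0):
  S^{-1} · (x̄ - mu_0) = (0.7843, -7.1373),
  (x̄ - mu_0)^T · [...] = (-1)·(0.7843) + (-4.8)·(-7.1373) = 33.4745.

Step 5 — scale by n: T² = 5 · 33.4745 = 167.3725.

T² ≈ 167.3725


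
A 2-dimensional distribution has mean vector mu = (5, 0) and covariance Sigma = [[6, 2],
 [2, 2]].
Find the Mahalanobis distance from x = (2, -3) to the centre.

Step 1 — centre the observation: (x - mu) = (-3, -3).

Step 2 — invert Sigma. det(Sigma) = 6·2 - (2)² = 8.
  Sigma^{-1} = (1/det) · [[d, -b], [-b, a]] = [[0.25, -0.25],
 [-0.25, 0.75]].

Step 3 — form the quadratic (x - mu)^T · Sigma^{-1} · (x - mu):
  Sigma^{-1} · (x - mu) = (0, -1.5).
  (x - mu)^T · [Sigma^{-1} · (x - mu)] = (-3)·(0) + (-3)·(-1.5) = 4.5.

Step 4 — take square root: d = √(4.5) ≈ 2.1213.

d(x, mu) = √(4.5) ≈ 2.1213


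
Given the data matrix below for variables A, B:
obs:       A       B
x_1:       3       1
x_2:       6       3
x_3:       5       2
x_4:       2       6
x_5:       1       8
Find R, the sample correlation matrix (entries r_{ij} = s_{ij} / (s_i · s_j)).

Step 1 — column means:
  mean(A) = (3 + 6 + 5 + 2 + 1) / 5 = 17/5 = 3.4
  mean(B) = (1 + 3 + 2 + 6 + 8) / 5 = 20/5 = 4

Step 2 — sample variances and covariances s[i,j] = (1/(n-1)) · Σ_k (x_{k,i} - mean_i) · (x_{k,j} - mean_j), with n-1 = 4:
  s[A,A] = ((-0.4)·(-0.4) + (2.6)·(2.6) + (1.6)·(1.6) + (-1.4)·(-1.4) + (-2.4)·(-2.4)) / 4 = 17.2/4 = 4.3
  s[A,B] = ((-0.4)·(-3) + (2.6)·(-1) + (1.6)·(-2) + (-1.4)·(2) + (-2.4)·(4)) / 4 = -17/4 = -4.25
  s[B,B] = ((-3)·(-3) + (-1)·(-1) + (-2)·(-2) + (2)·(2) + (4)·(4)) / 4 = 34/4 = 8.5
  Sample standard deviations s_i = √(s[i,i]):
  s(A) = √(4.3) = 2.0736
  s(B) = √(8.5) = 2.9155

Step 3 — r_{ij} = s_{ij} / (s_i · s_j):
  r[A,A] = 1 (diagonal).
  r[A,B] = -4.25 / (2.0736 · 2.9155) = -4.25 / 6.0457 = -0.703
  r[B,B] = 1 (diagonal).

R is symmetric with unit diagonal. Assembling:

R = [[1, -0.703],
 [-0.703, 1]]


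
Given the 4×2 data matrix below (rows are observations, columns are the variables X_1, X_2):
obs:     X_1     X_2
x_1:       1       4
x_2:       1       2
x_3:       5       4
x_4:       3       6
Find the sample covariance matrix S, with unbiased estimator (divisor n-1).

Step 1 — column means:
  mean(X_1) = (1 + 1 + 5 + 3) / 4 = 10/4 = 2.5
  mean(X_2) = (4 + 2 + 4 + 6) / 4 = 16/4 = 4

Step 2 — sample covariance S[i,j] = (1/(n-1)) · Σ_k (x_{k,i} - mean_i) · (x_{k,j} - mean_j), with n-1 = 3.
  S[X_1,X_1] = ((-1.5)·(-1.5) + (-1.5)·(-1.5) + (2.5)·(2.5) + (0.5)·(0.5)) / 3 = 11/3 = 3.6667
  S[X_1,X_2] = ((-1.5)·(0) + (-1.5)·(-2) + (2.5)·(0) + (0.5)·(2)) / 3 = 4/3 = 1.3333
  S[X_2,X_2] = ((0)·(0) + (-2)·(-2) + (0)·(0) + (2)·(2)) / 3 = 8/3 = 2.6667

S is symmetric (S[j,i] = S[i,j]). Assembling:

S = [[3.6667, 1.3333],
 [1.3333, 2.6667]]


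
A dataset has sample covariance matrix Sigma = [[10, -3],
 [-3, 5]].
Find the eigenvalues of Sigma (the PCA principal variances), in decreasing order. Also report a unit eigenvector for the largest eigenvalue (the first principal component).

Step 1 — characteristic polynomial of 2×2 Sigma:
  det(Sigma - λI) = λ² - trace · λ + det = 0.
  trace = 10 + 5 = 15, det = 10·5 - (-3)² = 41.
Step 2 — discriminant:
  Δ = trace² - 4·det = 225 - 164 = 61.
Step 3 — eigenvalues:
  λ = (trace ± √Δ)/2 = (15 ± 7.8102)/2,
  λ_1 = 11.4051,  λ_2 = 3.5949.

Step 4 — unit eigenvector for λ_1: solve (Sigma - λ_1 I)v = 0. First row:
  (10 - 11.4051)·v_x + (-3)·v_y = 0, i.e. (-1.4051)·v_x + (-3)·v_y = 0,
  so v ∝ (b, λ_1 - a) = (-3, 1.4051); multiply by -1 so the first entry is positive: u = (3, -1.4051).
  ||u|| = √((3)² + (-1.4051)²) = √(10.9744) ≈ 3.3128,
  v_1 = u/||u|| ≈ (0.9056, -0.4242) (||v_1|| = 1).

λ_1 = 11.4051,  λ_2 = 3.5949;  v_1 ≈ (0.9056, -0.4242)


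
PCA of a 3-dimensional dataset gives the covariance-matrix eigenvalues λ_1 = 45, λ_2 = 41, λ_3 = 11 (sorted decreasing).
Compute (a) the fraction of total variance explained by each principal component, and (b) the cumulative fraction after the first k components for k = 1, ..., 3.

Step 1 — total variance = trace(Sigma) = Σ λ_i = 45 + 41 + 11 = 97.

Step 2 — fraction explained by component i = λ_i / Σ λ:
  PC1: 45/97 = 0.4639
  PC2: 41/97 = 0.4227
  PC3: 11/97 = 0.1134

Step 3 — cumulative fraction after k components = (λ_1 + ... + λ_k) / Σ λ:
  k = 1: 45/97 = 0.4639
  k = 2: (45 + 41)/97 = 86/97 = 0.8866
  k = 3: (45 + 41 + 11)/97 = 97/97 = 1

Summary (fraction, with percent):

explained: PC1 0.4639 (46.39%), PC2 0.4227 (42.27%), PC3 0.1134 (11.34%);  cumulative: 0.4639, 0.8866, 1


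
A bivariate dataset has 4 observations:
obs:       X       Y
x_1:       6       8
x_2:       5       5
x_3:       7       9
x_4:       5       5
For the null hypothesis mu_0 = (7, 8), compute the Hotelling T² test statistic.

Step 1 — sample mean vector:
  mean(X) = (6 + 5 + 7 + 5) / 4 = 23/4 = 5.75
  mean(Y) = (8 + 5 + 9 + 5) / 4 = 27/4 = 6.75
  x̄ = (5.75, 6.75),  deviation x̄ - mu_0 = (5.75, 6.75) - (7, 8) = (-1.25, -1.25).

Step 2 — sample covariance matrix, S[i,j] = (1/(n-1)) · Σ_k (x_{k,i} - mean_i) · (x_{k,j} - mean_j), divisor n-1 = 3:
  S[X,X] = ((0.25)·(0.25) + (-0.75)·(-0.75) + (1.25)·(1.25) + (-0.75)·(-0.75)) / 3 = 2.75/3 = 0.9167
  S[X,Y] = ((0.25)·(1.25) + (-0.75)·(-1.75) + (1.25)·(2.25) + (-0.75)·(-1.75)) / 3 = 5.75/3 = 1.9167
  S[Y,Y] = ((1.25)·(1.25) + (-1.75)·(-1.75) + (2.25)·(2.25) + (-1.75)·(-1.75)) / 3 = 12.75/3 = 4.25
  S = [[0.9167, 1.9167],
 [1.9167, 4.25]].

Step 3 — invert S. det(S) = 0.9167·4.25 - (1.9167)² = 0.2222.
  S^{-1} = (1/det) · [[d, -b], [-b, a]] = [[19.125, -8.625],
 [-8.625, 4.125]].

Step 4 — quadratic form (x̄ - mu_0)^T · S^{-1} · (x̄ - mu_0):
  S^{-1} · (x̄ - mu_0) = (-13.125, 5.625),
  (x̄ - mu_0)^T · [...] = (-1.25)·(-13.125) + (-1.25)·(5.625) = 9.375.

Step 5 — scale by n: T² = 4 · 9.375 = 37.5.

T² ≈ 37.5


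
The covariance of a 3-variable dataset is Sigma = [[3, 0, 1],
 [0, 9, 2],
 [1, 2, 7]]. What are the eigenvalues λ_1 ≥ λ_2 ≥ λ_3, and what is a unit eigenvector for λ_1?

Step 1 — characteristic polynomial p(λ) = det(λI - Sigma) = λ³ - tr·λ² + c_1·λ - det, where tr = trace, c_1 = sum of the principal 2×2 minors, det = det(Sigma):
  tr = 3 + 9 + 7 = 19,
  c_1 = (3·9 - (0)²) + (3·7 - (1)²) + (9·7 - (2)²) = 27 + 20 + 59 = 106,
  det = 3·(9·7 - (2)²) - (0)·((0)·7 - (2)·(1)) + (1)·((0)·(2) - 9·(1)) = 3·(59) - (0)·(-2) + (1)·(-9) = 168.
  So p(λ) = λ³ - 19λ² + 106λ - 168.
Step 2 — look for an integer root (rational root theorem: any rational root is an integer divisor of 168). Testing λ = 6:
  p(6) = 216 - 684 + 636 - 168 = 0  ✓
  Dividing out (λ - 6): p(λ) = (λ - 6)(λ² - 13λ + 28).
Step 3 — remaining eigenvalues from the quadratic λ² - 13λ + 28 = 0:
  Δ = 13² - 4·28 = 169 - 112 = 57,  λ = (13 ± √57)/2 = (13 ± 7.5498)/2 ≈ 10.2749 or 2.7251.
  Sorted: λ_1 = 10.2749,  λ_2 = 6,  λ_3 = 2.7251  (check: sum = 19 = tr ✓).

Step 4 — unit eigenvector for λ_1 ≈ 10.2749: v spans the null space of (Sigma - λ_1 I), whose rows are
  r_1 = (-7.2749, 0, 1),  r_2 = (0, -1.2749, 2),  r_3 = (1, 2, -3.2749).
  v is orthogonal to every row, so take v ∝ r_1 × r_2 = ((0)·(2) - (1)·(-1.2749), (1)·(0) - (-7.2749)·(2), (-7.2749)·(-1.2749) - (0)·(0)) ≈ (1.2749, 14.5498, 9.2749).
  Let u = (1.2749, 14.5498, 9.2749).
  ||u|| = √((1.2749)² + (14.5498)² + (9.2749)²) = √(299.3472) ≈ 17.3017,  v_1 = u/||u|| ≈ (0.0737, 0.841, 0.5361) (||v_1|| = 1).

λ_1 = 10.2749,  λ_2 = 6,  λ_3 = 2.7251;  v_1 ≈ (0.0737, 0.841, 0.5361)


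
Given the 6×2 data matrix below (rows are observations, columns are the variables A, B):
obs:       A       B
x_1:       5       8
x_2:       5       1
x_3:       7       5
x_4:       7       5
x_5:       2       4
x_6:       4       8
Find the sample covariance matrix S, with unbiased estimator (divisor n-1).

Step 1 — column means:
  mean(A) = (5 + 5 + 7 + 7 + 2 + 4) / 6 = 30/6 = 5
  mean(B) = (8 + 1 + 5 + 5 + 4 + 8) / 6 = 31/6 = 5.1667

Step 2 — sample covariance S[i,j] = (1/(n-1)) · Σ_k (x_{k,i} - mean_i) · (x_{k,j} - mean_j), with n-1 = 5.
  S[A,A] = ((0)·(0) + (0)·(0) + (2)·(2) + (2)·(2) + (-3)·(-3) + (-1)·(-1)) / 5 = 18/5 = 3.6
  S[A,B] = ((0)·(2.8333) + (0)·(-4.1667) + (2)·(-0.1667) + (2)·(-0.1667) + (-3)·(-1.1667) + (-1)·(2.8333)) / 5 = 0/5 = 0
  S[B,B] = ((2.8333)·(2.8333) + (-4.1667)·(-4.1667) + (-0.1667)·(-0.1667) + (-0.1667)·(-0.1667) + (-1.1667)·(-1.1667) + (2.8333)·(2.8333)) / 5 = 34.8333/5 = 6.9667

S is symmetric (S[j,i] = S[i,j]). Assembling:

S = [[3.6, 0],
 [0, 6.9667]]


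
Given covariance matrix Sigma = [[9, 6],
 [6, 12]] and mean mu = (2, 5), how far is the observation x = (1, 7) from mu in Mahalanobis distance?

Step 1 — centre the observation: (x - mu) = (-1, 2).

Step 2 — invert Sigma. det(Sigma) = 9·12 - (6)² = 72.
  Sigma^{-1} = (1/det) · [[d, -b], [-b, a]] = [[0.1667, -0.0833],
 [-0.0833, 0.125]].

Step 3 — form the quadratic (x - mu)^T · Sigma^{-1} · (x - mu):
  Sigma^{-1} · (x - mu) = (-0.3333, 0.3333).
  (x - mu)^T · [Sigma^{-1} · (x - mu)] = (-1)·(-0.3333) + (2)·(0.3333) = 1.

Step 4 — take square root: d = √(1) ≈ 1.

d(x, mu) = √(1) ≈ 1


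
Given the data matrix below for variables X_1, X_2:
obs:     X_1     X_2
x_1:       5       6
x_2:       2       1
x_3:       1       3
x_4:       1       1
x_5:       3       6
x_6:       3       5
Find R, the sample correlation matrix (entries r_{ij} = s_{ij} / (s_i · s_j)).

Step 1 — column means:
  mean(X_1) = (5 + 2 + 1 + 1 + 3 + 3) / 6 = 15/6 = 2.5
  mean(X_2) = (6 + 1 + 3 + 1 + 6 + 5) / 6 = 22/6 = 3.6667

Step 2 — sample variances and covariances s[i,j] = (1/(n-1)) · Σ_k (x_{k,i} - mean_i) · (x_{k,j} - mean_j), with n-1 = 5:
  s[X_1,X_1] = ((2.5)·(2.5) + (-0.5)·(-0.5) + (-1.5)·(-1.5) + (-1.5)·(-1.5) + (0.5)·(0.5) + (0.5)·(0.5)) / 5 = 11.5/5 = 2.3
  s[X_1,X_2] = ((2.5)·(2.3333) + (-0.5)·(-2.6667) + (-1.5)·(-0.6667) + (-1.5)·(-2.6667) + (0.5)·(2.3333) + (0.5)·(1.3333)) / 5 = 14/5 = 2.8
  s[X_2,X_2] = ((2.3333)·(2.3333) + (-2.6667)·(-2.6667) + (-0.6667)·(-0.6667) + (-2.6667)·(-2.6667) + (2.3333)·(2.3333) + (1.3333)·(1.3333)) / 5 = 27.3333/5 = 5.4667
  Sample standard deviations s_i = √(s[i,i]):
  s(X_1) = √(2.3) = 1.5166
  s(X_2) = √(5.4667) = 2.3381

Step 3 — r_{ij} = s_{ij} / (s_i · s_j):
  r[X_1,X_1] = 1 (diagonal).
  r[X_1,X_2] = 2.8 / (1.5166 · 2.3381) = 2.8 / 3.5459 = 0.7896
  r[X_2,X_2] = 1 (diagonal).

R is symmetric with unit diagonal. Assembling:

R = [[1, 0.7896],
 [0.7896, 1]]


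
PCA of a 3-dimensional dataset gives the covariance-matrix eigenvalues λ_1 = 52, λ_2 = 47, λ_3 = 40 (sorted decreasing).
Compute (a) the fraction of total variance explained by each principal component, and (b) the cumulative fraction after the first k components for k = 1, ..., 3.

Step 1 — total variance = trace(Sigma) = Σ λ_i = 52 + 47 + 40 = 139.

Step 2 — fraction explained by component i = λ_i / Σ λ:
  PC1: 52/139 = 0.3741
  PC2: 47/139 = 0.3381
  PC3: 40/139 = 0.2878

Step 3 — cumulative fraction after k components = (λ_1 + ... + λ_k) / Σ λ:
  k = 1: 52/139 = 0.3741
  k = 2: (52 + 47)/139 = 99/139 = 0.7122
  k = 3: (52 + 47 + 40)/139 = 139/139 = 1

Summary (fraction, with percent):

explained: PC1 0.3741 (37.41%), PC2 0.3381 (33.81%), PC3 0.2878 (28.78%);  cumulative: 0.3741, 0.7122, 1


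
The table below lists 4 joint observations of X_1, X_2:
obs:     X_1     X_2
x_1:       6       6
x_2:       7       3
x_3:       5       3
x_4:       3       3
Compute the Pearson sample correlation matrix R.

Step 1 — column means:
  mean(X_1) = (6 + 7 + 5 + 3) / 4 = 21/4 = 5.25
  mean(X_2) = (6 + 3 + 3 + 3) / 4 = 15/4 = 3.75

Step 2 — sample variances and covariances s[i,j] = (1/(n-1)) · Σ_k (x_{k,i} - mean_i) · (x_{k,j} - mean_j), with n-1 = 3:
  s[X_1,X_1] = ((0.75)·(0.75) + (1.75)·(1.75) + (-0.25)·(-0.25) + (-2.25)·(-2.25)) / 3 = 8.75/3 = 2.9167
  s[X_1,X_2] = ((0.75)·(2.25) + (1.75)·(-0.75) + (-0.25)·(-0.75) + (-2.25)·(-0.75)) / 3 = 2.25/3 = 0.75
  s[X_2,X_2] = ((2.25)·(2.25) + (-0.75)·(-0.75) + (-0.75)·(-0.75) + (-0.75)·(-0.75)) / 3 = 6.75/3 = 2.25
  Sample standard deviations s_i = √(s[i,i]):
  s(X_1) = √(2.9167) = 1.7078
  s(X_2) = √(2.25) = 1.5

Step 3 — r_{ij} = s_{ij} / (s_i · s_j):
  r[X_1,X_1] = 1 (diagonal).
  r[X_1,X_2] = 0.75 / (1.7078 · 1.5) = 0.75 / 2.5617 = 0.2928
  r[X_2,X_2] = 1 (diagonal).

R is symmetric with unit diagonal. Assembling:

R = [[1, 0.2928],
 [0.2928, 1]]


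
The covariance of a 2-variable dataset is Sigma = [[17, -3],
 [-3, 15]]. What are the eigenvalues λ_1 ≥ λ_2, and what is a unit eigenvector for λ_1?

Step 1 — characteristic polynomial of 2×2 Sigma:
  det(Sigma - λI) = λ² - trace · λ + det = 0.
  trace = 17 + 15 = 32, det = 17·15 - (-3)² = 246.
Step 2 — discriminant:
  Δ = trace² - 4·det = 1024 - 984 = 40.
Step 3 — eigenvalues:
  λ = (trace ± √Δ)/2 = (32 ± 6.3246)/2,
  λ_1 = 19.1623,  λ_2 = 12.8377.

Step 4 — unit eigenvector for λ_1: solve (Sigma - λ_1 I)v = 0. First row:
  (17 - 19.1623)·v_x + (-3)·v_y = 0, i.e. (-2.1623)·v_x + (-3)·v_y = 0,
  so v ∝ (b, λ_1 - a) = (-3, 2.1623); multiply by -1 so the first entry is positive: u = (3, -2.1623).
  ||u|| = √((3)² + (-2.1623)²) = √(13.6754) ≈ 3.698,
  v_1 = u/||u|| ≈ (0.8112, -0.5847) (||v_1|| = 1).

λ_1 = 19.1623,  λ_2 = 12.8377;  v_1 ≈ (0.8112, -0.5847)


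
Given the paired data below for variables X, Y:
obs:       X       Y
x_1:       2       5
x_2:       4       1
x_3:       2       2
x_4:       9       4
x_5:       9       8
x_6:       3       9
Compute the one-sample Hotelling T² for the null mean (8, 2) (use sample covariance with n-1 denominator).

Step 1 — sample mean vector:
  mean(X) = (2 + 4 + 2 + 9 + 9 + 3) / 6 = 29/6 = 4.8333
  mean(Y) = (5 + 1 + 2 + 4 + 8 + 9) / 6 = 29/6 = 4.8333
  x̄ = (4.8333, 4.8333),  deviation x̄ - mu_0 = (4.8333, 4.8333) - (8, 2) = (-3.1667, 2.8333).

Step 2 — sample covariance matrix, S[i,j] = (1/(n-1)) · Σ_k (x_{k,i} - mean_i) · (x_{k,j} - mean_j), divisor n-1 = 5:
  S[X,X] = ((-2.8333)·(-2.8333) + (-0.8333)·(-0.8333) + (-2.8333)·(-2.8333) + (4.1667)·(4.1667) + (4.1667)·(4.1667) + (-1.8333)·(-1.8333)) / 5 = 54.8333/5 = 10.9667
  S[X,Y] = ((-2.8333)·(0.1667) + (-0.8333)·(-3.8333) + (-2.8333)·(-2.8333) + (4.1667)·(-0.8333) + (4.1667)·(3.1667) + (-1.8333)·(4.1667)) / 5 = 12.8333/5 = 2.5667
  S[Y,Y] = ((0.1667)·(0.1667) + (-3.8333)·(-3.8333) + (-2.8333)·(-2.8333) + (-0.8333)·(-0.8333) + (3.1667)·(3.1667) + (4.1667)·(4.1667)) / 5 = 50.8333/5 = 10.1667
  S = [[10.9667, 2.5667],
 [2.5667, 10.1667]].

Step 3 — invert S. det(S) = 10.9667·10.1667 - (2.5667)² = 104.9067.
  S^{-1} = (1/det) · [[d, -b], [-b, a]] = [[0.0969, -0.0245],
 [-0.0245, 0.1045]].

Step 4 — quadratic form (x̄ - mu_0)^T · S^{-1} · (x̄ - mu_0):
  S^{-1} · (x̄ - mu_0) = (-0.3762, 0.3737),
  (x̄ - mu_0)^T · [...] = (-3.1667)·(-0.3762) + (2.8333)·(0.3737) = 2.25.

Step 5 — scale by n: T² = 6 · 2.25 = 13.5003.

T² ≈ 13.5003


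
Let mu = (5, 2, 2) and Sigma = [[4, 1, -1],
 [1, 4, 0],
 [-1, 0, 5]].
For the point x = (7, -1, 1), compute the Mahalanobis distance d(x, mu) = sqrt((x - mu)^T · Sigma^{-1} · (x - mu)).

Step 1 — centre the observation: (x - mu) = (2, -3, -1).

Step 2 — invert Sigma (cofactor / det for 3×3, or solve directly):
  Sigma^{-1} = [[0.2817, -0.0704, 0.0563],
 [-0.0704, 0.2676, -0.0141],
 [0.0563, -0.0141, 0.2113]].

Step 3 — form the quadratic (x - mu)^T · Sigma^{-1} · (x - mu):
  Sigma^{-1} · (x - mu) = (0.7183, -0.9296, -0.0563).
  (x - mu)^T · [Sigma^{-1} · (x - mu)] = (2)·(0.7183) + (-3)·(-0.9296) + (-1)·(-0.0563) = 4.2817.

Step 4 — take square root: d = √(4.2817) ≈ 2.0692.

d(x, mu) = √(4.2817) ≈ 2.0692


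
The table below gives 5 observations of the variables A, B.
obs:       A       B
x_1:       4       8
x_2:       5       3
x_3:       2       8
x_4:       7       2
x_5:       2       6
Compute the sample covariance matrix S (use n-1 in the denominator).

Step 1 — column means:
  mean(A) = (4 + 5 + 2 + 7 + 2) / 5 = 20/5 = 4
  mean(B) = (8 + 3 + 8 + 2 + 6) / 5 = 27/5 = 5.4

Step 2 — sample covariance S[i,j] = (1/(n-1)) · Σ_k (x_{k,i} - mean_i) · (x_{k,j} - mean_j), with n-1 = 4.
  S[A,A] = ((0)·(0) + (1)·(1) + (-2)·(-2) + (3)·(3) + (-2)·(-2)) / 4 = 18/4 = 4.5
  S[A,B] = ((0)·(2.6) + (1)·(-2.4) + (-2)·(2.6) + (3)·(-3.4) + (-2)·(0.6)) / 4 = -19/4 = -4.75
  S[B,B] = ((2.6)·(2.6) + (-2.4)·(-2.4) + (2.6)·(2.6) + (-3.4)·(-3.4) + (0.6)·(0.6)) / 4 = 31.2/4 = 7.8

S is symmetric (S[j,i] = S[i,j]). Assembling:

S = [[4.5, -4.75],
 [-4.75, 7.8]]


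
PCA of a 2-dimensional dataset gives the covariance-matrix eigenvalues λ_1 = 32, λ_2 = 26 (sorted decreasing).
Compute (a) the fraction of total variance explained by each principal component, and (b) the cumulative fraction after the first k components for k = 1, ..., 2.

Step 1 — total variance = trace(Sigma) = Σ λ_i = 32 + 26 = 58.

Step 2 — fraction explained by component i = λ_i / Σ λ:
  PC1: 32/58 = 0.5517
  PC2: 26/58 = 0.4483

Step 3 — cumulative fraction after k components = (λ_1 + ... + λ_k) / Σ λ:
  k = 1: 32/58 = 0.5517
  k = 2: (32 + 26)/58 = 58/58 = 1

Summary (fraction, with percent):

explained: PC1 0.5517 (55.17%), PC2 0.4483 (44.83%);  cumulative: 0.5517, 1


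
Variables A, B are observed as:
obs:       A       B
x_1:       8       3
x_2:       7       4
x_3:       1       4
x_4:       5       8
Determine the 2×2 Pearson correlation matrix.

Step 1 — column means:
  mean(A) = (8 + 7 + 1 + 5) / 4 = 21/4 = 5.25
  mean(B) = (3 + 4 + 4 + 8) / 4 = 19/4 = 4.75

Step 2 — sample variances and covariances s[i,j] = (1/(n-1)) · Σ_k (x_{k,i} - mean_i) · (x_{k,j} - mean_j), with n-1 = 3:
  s[A,A] = ((2.75)·(2.75) + (1.75)·(1.75) + (-4.25)·(-4.25) + (-0.25)·(-0.25)) / 3 = 28.75/3 = 9.5833
  s[A,B] = ((2.75)·(-1.75) + (1.75)·(-0.75) + (-4.25)·(-0.75) + (-0.25)·(3.25)) / 3 = -3.75/3 = -1.25
  s[B,B] = ((-1.75)·(-1.75) + (-0.75)·(-0.75) + (-0.75)·(-0.75) + (3.25)·(3.25)) / 3 = 14.75/3 = 4.9167
  Sample standard deviations s_i = √(s[i,i]):
  s(A) = √(9.5833) = 3.0957
  s(B) = √(4.9167) = 2.2174

Step 3 — r_{ij} = s_{ij} / (s_i · s_j):
  r[A,A] = 1 (diagonal).
  r[A,B] = -1.25 / (3.0957 · 2.2174) = -1.25 / 6.8643 = -0.1821
  r[B,B] = 1 (diagonal).

R is symmetric with unit diagonal. Assembling:

R = [[1, -0.1821],
 [-0.1821, 1]]


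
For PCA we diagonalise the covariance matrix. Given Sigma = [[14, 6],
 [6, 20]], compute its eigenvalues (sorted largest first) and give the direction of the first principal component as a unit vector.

Step 1 — characteristic polynomial of 2×2 Sigma:
  det(Sigma - λI) = λ² - trace · λ + det = 0.
  trace = 14 + 20 = 34, det = 14·20 - (6)² = 244.
Step 2 — discriminant:
  Δ = trace² - 4·det = 1156 - 976 = 180.
Step 3 — eigenvalues:
  λ = (trace ± √Δ)/2 = (34 ± 13.4164)/2,
  λ_1 = 23.7082,  λ_2 = 10.2918.

Step 4 — unit eigenvector for λ_1: solve (Sigma - λ_1 I)v = 0. First row:
  (14 - 23.7082)·v_x + (6)·v_y = 0, i.e. (-9.7082)·v_x + (6)·v_y = 0,
  so v ∝ (b, λ_1 - a) = (6, 9.7082) = u.
  ||u|| = √((6)² + (9.7082)²) = √(130.2492) ≈ 11.4127,
  v_1 = u/||u|| ≈ (0.5257, 0.8507) (||v_1|| = 1).

λ_1 = 23.7082,  λ_2 = 10.2918;  v_1 ≈ (0.5257, 0.8507)


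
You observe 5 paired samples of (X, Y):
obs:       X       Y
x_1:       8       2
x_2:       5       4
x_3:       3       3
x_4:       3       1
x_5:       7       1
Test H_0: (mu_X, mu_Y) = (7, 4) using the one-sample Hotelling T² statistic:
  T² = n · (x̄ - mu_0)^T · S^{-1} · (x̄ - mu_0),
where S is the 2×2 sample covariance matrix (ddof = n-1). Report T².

Step 1 — sample mean vector:
  mean(X) = (8 + 5 + 3 + 3 + 7) / 5 = 26/5 = 5.2
  mean(Y) = (2 + 4 + 3 + 1 + 1) / 5 = 11/5 = 2.2
  x̄ = (5.2, 2.2),  deviation x̄ - mu_0 = (5.2, 2.2) - (7, 4) = (-1.8, -1.8).

Step 2 — sample covariance matrix, S[i,j] = (1/(n-1)) · Σ_k (x_{k,i} - mean_i) · (x_{k,j} - mean_j), divisor n-1 = 4:
  S[X,X] = ((2.8)·(2.8) + (-0.2)·(-0.2) + (-2.2)·(-2.2) + (-2.2)·(-2.2) + (1.8)·(1.8)) / 4 = 20.8/4 = 5.2
  S[X,Y] = ((2.8)·(-0.2) + (-0.2)·(1.8) + (-2.2)·(0.8) + (-2.2)·(-1.2) + (1.8)·(-1.2)) / 4 = -2.2/4 = -0.55
  S[Y,Y] = ((-0.2)·(-0.2) + (1.8)·(1.8) + (0.8)·(0.8) + (-1.2)·(-1.2) + (-1.2)·(-1.2)) / 4 = 6.8/4 = 1.7
  S = [[5.2, -0.55],
 [-0.55, 1.7]].

Step 3 — invert S. det(S) = 5.2·1.7 - (-0.55)² = 8.5375.
  S^{-1} = (1/det) · [[d, -b], [-b, a]] = [[0.1991, 0.0644],
 [0.0644, 0.6091]].

Step 4 — quadratic form (x̄ - mu_0)^T · S^{-1} · (x̄ - mu_0):
  S^{-1} · (x̄ - mu_0) = (-0.4744, -1.2123),
  (x̄ - mu_0)^T · [...] = (-1.8)·(-0.4744) + (-1.8)·(-1.2123) = 3.036.

Step 5 — scale by n: T² = 5 · 3.036 = 15.1801.

T² ≈ 15.1801


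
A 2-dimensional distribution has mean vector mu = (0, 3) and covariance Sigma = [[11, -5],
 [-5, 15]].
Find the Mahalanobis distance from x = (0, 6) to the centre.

Step 1 — centre the observation: (x - mu) = (0, 3).

Step 2 — invert Sigma. det(Sigma) = 11·15 - (-5)² = 140.
  Sigma^{-1} = (1/det) · [[d, -b], [-b, a]] = [[0.1071, 0.0357],
 [0.0357, 0.0786]].

Step 3 — form the quadratic (x - mu)^T · Sigma^{-1} · (x - mu):
  Sigma^{-1} · (x - mu) = (0.1071, 0.2357).
  (x - mu)^T · [Sigma^{-1} · (x - mu)] = (0)·(0.1071) + (3)·(0.2357) = 0.7071.

Step 4 — take square root: d = √(0.7071) ≈ 0.8409.

d(x, mu) = √(0.7071) ≈ 0.8409


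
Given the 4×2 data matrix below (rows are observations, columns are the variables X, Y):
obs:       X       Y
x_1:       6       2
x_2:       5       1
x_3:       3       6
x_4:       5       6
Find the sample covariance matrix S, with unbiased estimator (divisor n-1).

Step 1 — column means:
  mean(X) = (6 + 5 + 3 + 5) / 4 = 19/4 = 4.75
  mean(Y) = (2 + 1 + 6 + 6) / 4 = 15/4 = 3.75

Step 2 — sample covariance S[i,j] = (1/(n-1)) · Σ_k (x_{k,i} - mean_i) · (x_{k,j} - mean_j), with n-1 = 3.
  S[X,X] = ((1.25)·(1.25) + (0.25)·(0.25) + (-1.75)·(-1.75) + (0.25)·(0.25)) / 3 = 4.75/3 = 1.5833
  S[X,Y] = ((1.25)·(-1.75) + (0.25)·(-2.75) + (-1.75)·(2.25) + (0.25)·(2.25)) / 3 = -6.25/3 = -2.0833
  S[Y,Y] = ((-1.75)·(-1.75) + (-2.75)·(-2.75) + (2.25)·(2.25) + (2.25)·(2.25)) / 3 = 20.75/3 = 6.9167

S is symmetric (S[j,i] = S[i,j]). Assembling:

S = [[1.5833, -2.0833],
 [-2.0833, 6.9167]]
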